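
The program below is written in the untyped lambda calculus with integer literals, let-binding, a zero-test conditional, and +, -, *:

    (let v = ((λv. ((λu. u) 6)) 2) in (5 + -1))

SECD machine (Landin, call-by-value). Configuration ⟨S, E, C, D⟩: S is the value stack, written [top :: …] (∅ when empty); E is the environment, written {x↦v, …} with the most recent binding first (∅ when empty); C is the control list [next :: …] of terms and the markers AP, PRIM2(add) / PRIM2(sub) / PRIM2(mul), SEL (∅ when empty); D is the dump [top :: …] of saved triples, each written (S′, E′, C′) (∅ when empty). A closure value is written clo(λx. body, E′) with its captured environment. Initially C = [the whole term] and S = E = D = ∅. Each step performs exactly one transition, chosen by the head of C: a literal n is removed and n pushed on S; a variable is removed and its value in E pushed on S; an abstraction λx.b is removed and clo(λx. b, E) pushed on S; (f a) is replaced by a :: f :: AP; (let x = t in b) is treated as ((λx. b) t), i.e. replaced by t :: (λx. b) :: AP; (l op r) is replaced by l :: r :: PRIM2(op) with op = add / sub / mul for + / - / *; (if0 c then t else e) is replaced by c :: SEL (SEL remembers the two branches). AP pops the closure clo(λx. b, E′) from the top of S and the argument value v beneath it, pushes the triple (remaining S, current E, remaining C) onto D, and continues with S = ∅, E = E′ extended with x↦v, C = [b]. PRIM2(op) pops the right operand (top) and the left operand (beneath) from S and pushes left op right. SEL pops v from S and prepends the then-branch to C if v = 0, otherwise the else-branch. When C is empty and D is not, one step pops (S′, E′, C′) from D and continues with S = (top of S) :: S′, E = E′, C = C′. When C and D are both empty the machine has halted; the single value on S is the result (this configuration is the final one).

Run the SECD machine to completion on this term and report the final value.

Answer: 4

Derivation:
t=0: [S=∅ | E=∅ | C=[(let v = ((λv. ((λu. u) 6)) 2) in (5 + -1))] | D=∅]
t=1: [S=∅ | E=∅ | C=[((λv. ((λu. u) 6)) 2) :: (λv. (5 + -1)) :: AP] | D=∅]
t=2: [S=∅ | E=∅ | C=[2 :: (λv. ((λu. u) 6)) :: AP :: (λv. (5 + -1)) :: AP] | D=∅]
t=3: [S=[2] | E=∅ | C=[(λv. ((λu. u) 6)) :: AP :: (λv. (5 + -1)) :: AP] | D=∅]
t=4: [S=[clo(λv. ((λu. u) 6), ∅) :: 2] | E=∅ | C=[AP :: (λv. (5 + -1)) :: AP] | D=∅]
t=5: [S=∅ | E={v↦2} | C=[((λu. u) 6)] | D=[(∅, ∅, [(λv. (5 + -1)) :: AP])]]
t=6: [S=∅ | E={v↦2} | C=[6 :: (λu. u) :: AP] | D=[(∅, ∅, [(λv. (5 + -1)) :: AP])]]
t=7: [S=[6] | E={v↦2} | C=[(λu. u) :: AP] | D=[(∅, ∅, [(λv. (5 + -1)) :: AP])]]
t=8: [S=[clo(λu. u, {v↦2}) :: 6] | E={v↦2} | C=[AP] | D=[(∅, ∅, [(λv. (5 + -1)) :: AP])]]
t=9: [S=∅ | E={u↦6, v↦2} | C=[u] | D=[(∅, {v↦2}, ∅) :: (∅, ∅, [(λv. (5 + -1)) :: AP])]]
t=10: [S=[6] | E={u↦6, v↦2} | C=∅ | D=[(∅, {v↦2}, ∅) :: (∅, ∅, [(λv. (5 + -1)) :: AP])]]
t=11: [S=[6] | E={v↦2} | C=∅ | D=[(∅, ∅, [(λv. (5 + -1)) :: AP])]]
t=12: [S=[6] | E=∅ | C=[(λv. (5 + -1)) :: AP] | D=∅]
t=13: [S=[clo(λv. (5 + -1), ∅) :: 6] | E=∅ | C=[AP] | D=∅]
t=14: [S=∅ | E={v↦6} | C=[(5 + -1)] | D=[(∅, ∅, ∅)]]
t=15: [S=∅ | E={v↦6} | C=[5 :: -1 :: PRIM2(add)] | D=[(∅, ∅, ∅)]]
t=16: [S=[5] | E={v↦6} | C=[-1 :: PRIM2(add)] | D=[(∅, ∅, ∅)]]
t=17: [S=[-1 :: 5] | E={v↦6} | C=[PRIM2(add)] | D=[(∅, ∅, ∅)]]
t=18: [S=[4] | E={v↦6} | C=∅ | D=[(∅, ∅, ∅)]]
t=19: [S=[4] | E=∅ | C=∅ | D=∅]
→ final value 4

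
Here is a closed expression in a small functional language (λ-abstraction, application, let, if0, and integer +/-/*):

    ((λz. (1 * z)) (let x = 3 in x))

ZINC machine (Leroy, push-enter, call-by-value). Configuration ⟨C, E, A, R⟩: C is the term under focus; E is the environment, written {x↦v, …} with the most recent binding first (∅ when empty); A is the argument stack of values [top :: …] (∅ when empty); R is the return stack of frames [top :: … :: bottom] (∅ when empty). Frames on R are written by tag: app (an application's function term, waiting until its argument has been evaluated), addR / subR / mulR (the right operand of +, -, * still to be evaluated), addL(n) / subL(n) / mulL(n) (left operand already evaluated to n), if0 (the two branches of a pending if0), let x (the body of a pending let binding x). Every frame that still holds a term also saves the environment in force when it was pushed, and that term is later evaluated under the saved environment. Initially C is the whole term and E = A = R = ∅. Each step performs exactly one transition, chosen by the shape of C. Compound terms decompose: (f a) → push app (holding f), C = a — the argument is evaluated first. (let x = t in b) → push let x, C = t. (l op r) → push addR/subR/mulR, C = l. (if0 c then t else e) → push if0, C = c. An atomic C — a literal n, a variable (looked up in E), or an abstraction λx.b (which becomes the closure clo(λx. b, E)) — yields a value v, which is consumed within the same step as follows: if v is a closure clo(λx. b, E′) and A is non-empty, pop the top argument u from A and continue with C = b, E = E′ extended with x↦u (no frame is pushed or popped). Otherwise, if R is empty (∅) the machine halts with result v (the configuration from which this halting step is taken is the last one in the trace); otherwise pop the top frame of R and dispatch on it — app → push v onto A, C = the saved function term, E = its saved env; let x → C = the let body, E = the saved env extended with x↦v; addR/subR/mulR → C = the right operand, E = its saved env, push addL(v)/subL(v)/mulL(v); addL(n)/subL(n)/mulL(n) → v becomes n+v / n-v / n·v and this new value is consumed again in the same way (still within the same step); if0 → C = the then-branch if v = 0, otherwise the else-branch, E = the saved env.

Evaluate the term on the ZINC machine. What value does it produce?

Answer: 3

Derivation:
0. ⟨C=((λz. (1 * z)) (let x = 3 in x)); E=∅; A=∅; R=∅⟩
1. ⟨C=(let x = 3 in x); E=∅; A=∅; R=[app]⟩
2. ⟨C=3; E=∅; A=∅; R=[let x :: app]⟩
3. ⟨C=x; E={x↦3}; A=∅; R=[app]⟩
4. ⟨C=(λz. (1 * z)); E=∅; A=[3]; R=∅⟩
5. ⟨C=(1 * z); E={z↦3}; A=∅; R=∅⟩
6. ⟨C=1; E={z↦3}; A=∅; R=[mulR]⟩
7. ⟨C=z; E={z↦3}; A=∅; R=[mulL(1)]⟩
→ final value 3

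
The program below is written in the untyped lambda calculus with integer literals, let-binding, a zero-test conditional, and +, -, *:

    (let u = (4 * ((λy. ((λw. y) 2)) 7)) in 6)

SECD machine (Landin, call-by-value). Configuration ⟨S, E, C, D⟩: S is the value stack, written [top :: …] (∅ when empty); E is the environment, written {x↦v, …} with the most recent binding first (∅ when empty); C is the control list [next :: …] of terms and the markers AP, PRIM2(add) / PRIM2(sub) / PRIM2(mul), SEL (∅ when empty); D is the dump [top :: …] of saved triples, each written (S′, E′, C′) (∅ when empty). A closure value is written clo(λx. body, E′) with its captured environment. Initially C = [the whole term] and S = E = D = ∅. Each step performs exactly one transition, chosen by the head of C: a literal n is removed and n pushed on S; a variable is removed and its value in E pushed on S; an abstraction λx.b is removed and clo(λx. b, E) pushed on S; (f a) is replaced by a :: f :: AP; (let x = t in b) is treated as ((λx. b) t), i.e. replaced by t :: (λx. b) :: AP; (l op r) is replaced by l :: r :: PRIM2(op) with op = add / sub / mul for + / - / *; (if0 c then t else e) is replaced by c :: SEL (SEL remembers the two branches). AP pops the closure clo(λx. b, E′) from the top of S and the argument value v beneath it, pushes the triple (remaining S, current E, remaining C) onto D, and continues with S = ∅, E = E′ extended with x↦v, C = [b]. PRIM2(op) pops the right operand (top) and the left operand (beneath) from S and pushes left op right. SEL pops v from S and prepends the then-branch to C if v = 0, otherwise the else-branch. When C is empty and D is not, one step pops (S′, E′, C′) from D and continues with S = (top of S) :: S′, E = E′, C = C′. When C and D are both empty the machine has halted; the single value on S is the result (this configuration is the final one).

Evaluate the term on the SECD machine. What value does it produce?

0. <S=∅, E=∅, C=[(let u = (4 * ((λy. ((λw. y) 2)) 7)) in 6)], D=∅>
1. <S=∅, E=∅, C=[(4 * ((λy. ((λw. y) 2)) 7)) :: (λu. 6) :: AP], D=∅>
2. <S=∅, E=∅, C=[4 :: ((λy. ((λw. y) 2)) 7) :: PRIM2(mul) :: (λu. 6) :: AP], D=∅>
3. <S=[4], E=∅, C=[((λy. ((λw. y) 2)) 7) :: PRIM2(mul) :: (λu. 6) :: AP], D=∅>
4. <S=[4], E=∅, C=[7 :: (λy. ((λw. y) 2)) :: AP :: PRIM2(mul) :: (λu. 6) :: AP], D=∅>
5. <S=[7 :: 4], E=∅, C=[(λy. ((λw. y) 2)) :: AP :: PRIM2(mul) :: (λu. 6) :: AP], D=∅>
6. <S=[clo(λy. ((λw. y) 2), ∅) :: 7 :: 4], E=∅, C=[AP :: PRIM2(mul) :: (λu. 6) :: AP], D=∅>
7. <S=∅, E={y↦7}, C=[((λw. y) 2)], D=[([4], ∅, [PRIM2(mul) :: (λu. 6) :: AP])]>
8. <S=∅, E={y↦7}, C=[2 :: (λw. y) :: AP], D=[([4], ∅, [PRIM2(mul) :: (λu. 6) :: AP])]>
9. <S=[2], E={y↦7}, C=[(λw. y) :: AP], D=[([4], ∅, [PRIM2(mul) :: (λu. 6) :: AP])]>
10. <S=[clo(λw. y, {y↦7}) :: 2], E={y↦7}, C=[AP], D=[([4], ∅, [PRIM2(mul) :: (λu. 6) :: AP])]>
11. <S=∅, E={w↦2, y↦7}, C=[y], D=[(∅, {y↦7}, ∅) :: ([4], ∅, [PRIM2(mul) :: (λu. 6) :: AP])]>
12. <S=[7], E={w↦2, y↦7}, C=∅, D=[(∅, {y↦7}, ∅) :: ([4], ∅, [PRIM2(mul) :: (λu. 6) :: AP])]>
13. <S=[7], E={y↦7}, C=∅, D=[([4], ∅, [PRIM2(mul) :: (λu. 6) :: AP])]>
14. <S=[7 :: 4], E=∅, C=[PRIM2(mul) :: (λu. 6) :: AP], D=∅>
15. <S=[28], E=∅, C=[(λu. 6) :: AP], D=∅>
16. <S=[clo(λu. 6, ∅) :: 28], E=∅, C=[AP], D=∅>
17. <S=∅, E={u↦28}, C=[6], D=[(∅, ∅, ∅)]>
18. <S=[6], E={u↦28}, C=∅, D=[(∅, ∅, ∅)]>
19. <S=[6], E=∅, C=∅, D=∅>
→ final value 6

Answer: 6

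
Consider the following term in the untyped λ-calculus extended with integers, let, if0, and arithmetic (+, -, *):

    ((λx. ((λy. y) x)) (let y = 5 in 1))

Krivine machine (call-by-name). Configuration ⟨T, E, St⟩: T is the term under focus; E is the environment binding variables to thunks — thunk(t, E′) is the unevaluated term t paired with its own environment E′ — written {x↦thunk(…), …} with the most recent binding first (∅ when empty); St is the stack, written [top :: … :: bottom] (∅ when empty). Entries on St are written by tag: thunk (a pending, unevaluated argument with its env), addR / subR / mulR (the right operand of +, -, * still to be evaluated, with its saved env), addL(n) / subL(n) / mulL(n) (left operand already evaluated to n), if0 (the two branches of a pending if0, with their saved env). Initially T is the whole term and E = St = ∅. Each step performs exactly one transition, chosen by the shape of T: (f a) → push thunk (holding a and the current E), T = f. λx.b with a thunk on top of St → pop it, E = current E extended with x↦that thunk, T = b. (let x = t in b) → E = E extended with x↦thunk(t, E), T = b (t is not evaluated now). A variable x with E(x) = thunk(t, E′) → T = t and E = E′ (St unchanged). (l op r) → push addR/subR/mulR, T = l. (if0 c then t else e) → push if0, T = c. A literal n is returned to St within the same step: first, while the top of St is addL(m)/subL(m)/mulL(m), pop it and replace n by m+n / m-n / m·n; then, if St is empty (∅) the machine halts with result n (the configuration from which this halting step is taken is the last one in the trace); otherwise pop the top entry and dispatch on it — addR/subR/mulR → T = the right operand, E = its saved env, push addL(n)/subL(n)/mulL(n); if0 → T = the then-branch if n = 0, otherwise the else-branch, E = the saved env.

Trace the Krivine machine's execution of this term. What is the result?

[0] [T=((λx. ((λy. y) x)) (let y = 5 in 1)) | E=∅ | St=∅]
[1] [T=(λx. ((λy. y) x)) | E=∅ | St=[thunk]]
[2] [T=((λy. y) x) | E={x↦thunk((let y = 5 in 1), ∅)} | St=∅]
[3] [T=(λy. y) | E={x↦thunk((let y = 5 in 1), ∅)} | St=[thunk]]
[4] [T=y | E={y↦thunk(x, {x↦thunk((let y = 5 in 1), ∅)}), x↦thunk((let y = 5 in 1), ∅)} | St=∅]
[5] [T=x | E={x↦thunk((let y = 5 in 1), ∅)} | St=∅]
[6] [T=(let y = 5 in 1) | E=∅ | St=∅]
[7] [T=1 | E={y↦thunk(5, ∅)} | St=∅]
→ final value 1

Answer: 1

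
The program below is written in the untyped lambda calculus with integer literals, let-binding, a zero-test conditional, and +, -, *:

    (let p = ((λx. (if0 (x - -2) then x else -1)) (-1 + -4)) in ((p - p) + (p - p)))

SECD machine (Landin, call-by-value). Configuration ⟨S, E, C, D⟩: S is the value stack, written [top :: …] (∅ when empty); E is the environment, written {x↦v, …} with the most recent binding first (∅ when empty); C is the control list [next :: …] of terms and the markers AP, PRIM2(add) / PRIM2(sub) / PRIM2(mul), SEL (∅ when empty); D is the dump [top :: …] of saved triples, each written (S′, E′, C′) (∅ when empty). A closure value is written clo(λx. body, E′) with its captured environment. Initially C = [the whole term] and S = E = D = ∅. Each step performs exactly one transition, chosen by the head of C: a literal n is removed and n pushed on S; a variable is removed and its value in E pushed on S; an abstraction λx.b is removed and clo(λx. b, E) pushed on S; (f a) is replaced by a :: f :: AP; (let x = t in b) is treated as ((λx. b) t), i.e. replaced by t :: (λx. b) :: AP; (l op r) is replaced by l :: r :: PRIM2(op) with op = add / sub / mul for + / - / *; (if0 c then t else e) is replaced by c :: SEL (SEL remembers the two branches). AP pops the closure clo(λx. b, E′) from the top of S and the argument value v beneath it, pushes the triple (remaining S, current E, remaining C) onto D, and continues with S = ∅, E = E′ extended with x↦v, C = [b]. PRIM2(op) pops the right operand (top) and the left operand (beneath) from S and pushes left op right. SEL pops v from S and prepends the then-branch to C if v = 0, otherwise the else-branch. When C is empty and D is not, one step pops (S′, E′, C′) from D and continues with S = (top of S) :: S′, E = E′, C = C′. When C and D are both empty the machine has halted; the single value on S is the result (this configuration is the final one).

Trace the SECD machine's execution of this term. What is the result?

Answer: 0

Machine steps:
t=0: [S=∅ | E=∅ | C=[(let p = ((λx. (if0 (x - -2) then x else -1)) (-1 + -4)) in ((p - p) + (p - p)))] | D=∅]
t=1: [S=∅ | E=∅ | C=[((λx. (if0 (x - -2) then x else -1)) (-1 + -4)) :: (λp. ((p - p) + (p - p))) :: AP] | D=∅]
t=2: [S=∅ | E=∅ | C=[(-1 + -4) :: (λx. (if0 (x - -2) then x else -1)) :: AP :: (λp. ((p - p) + (p - p))) :: AP] | D=∅]
t=3: [S=∅ | E=∅ | C=[-1 :: -4 :: PRIM2(add) :: (λx. (if0 (x - -2) then x else -1)) :: AP :: (λp. ((p - p) + (p - p))) :: AP] | D=∅]
t=4: [S=[-1] | E=∅ | C=[-4 :: PRIM2(add) :: (λx. (if0 (x - -2) then x else -1)) :: AP :: (λp. ((p - p) + (p - p))) :: AP] | D=∅]
t=5: [S=[-4 :: -1] | E=∅ | C=[PRIM2(add) :: (λx. (if0 (x - -2) then x else -1)) :: AP :: (λp. ((p - p) + (p - p))) :: AP] | D=∅]
t=6: [S=[-5] | E=∅ | C=[(λx. (if0 (x - -2) then x else -1)) :: AP :: (λp. ((p - p) + (p - p))) :: AP] | D=∅]
t=7: [S=[clo(λx. (if0 (x - -2) then x else -1), ∅) :: -5] | E=∅ | C=[AP :: (λp. ((p - p) + (p - p))) :: AP] | D=∅]
t=8: [S=∅ | E={x↦-5} | C=[(if0 (x - -2) then x else -1)] | D=[(∅, ∅, [(λp. ((p - p) + (p - p))) :: AP])]]
t=9: [S=∅ | E={x↦-5} | C=[(x - -2) :: SEL] | D=[(∅, ∅, [(λp. ((p - p) + (p - p))) :: AP])]]
t=10: [S=∅ | E={x↦-5} | C=[x :: -2 :: PRIM2(sub) :: SEL] | D=[(∅, ∅, [(λp. ((p - p) + (p - p))) :: AP])]]
t=11: [S=[-5] | E={x↦-5} | C=[-2 :: PRIM2(sub) :: SEL] | D=[(∅, ∅, [(λp. ((p - p) + (p - p))) :: AP])]]
t=12: [S=[-2 :: -5] | E={x↦-5} | C=[PRIM2(sub) :: SEL] | D=[(∅, ∅, [(λp. ((p - p) + (p - p))) :: AP])]]
t=13: [S=[-3] | E={x↦-5} | C=[SEL] | D=[(∅, ∅, [(λp. ((p - p) + (p - p))) :: AP])]]
t=14: [S=∅ | E={x↦-5} | C=[-1] | D=[(∅, ∅, [(λp. ((p - p) + (p - p))) :: AP])]]
t=15: [S=[-1] | E={x↦-5} | C=∅ | D=[(∅, ∅, [(λp. ((p - p) + (p - p))) :: AP])]]
t=16: [S=[-1] | E=∅ | C=[(λp. ((p - p) + (p - p))) :: AP] | D=∅]
t=17: [S=[clo(λp. ((p - p) + (p - p)), ∅) :: -1] | E=∅ | C=[AP] | D=∅]
t=18: [S=∅ | E={p↦-1} | C=[((p - p) + (p - p))] | D=[(∅, ∅, ∅)]]
t=19: [S=∅ | E={p↦-1} | C=[(p - p) :: (p - p) :: PRIM2(add)] | D=[(∅, ∅, ∅)]]
t=20: [S=∅ | E={p↦-1} | C=[p :: p :: PRIM2(sub) :: (p - p) :: PRIM2(add)] | D=[(∅, ∅, ∅)]]
t=21: [S=[-1] | E={p↦-1} | C=[p :: PRIM2(sub) :: (p - p) :: PRIM2(add)] | D=[(∅, ∅, ∅)]]
t=22: [S=[-1 :: -1] | E={p↦-1} | C=[PRIM2(sub) :: (p - p) :: PRIM2(add)] | D=[(∅, ∅, ∅)]]
t=23: [S=[0] | E={p↦-1} | C=[(p - p) :: PRIM2(add)] | D=[(∅, ∅, ∅)]]
t=24: [S=[0] | E={p↦-1} | C=[p :: p :: PRIM2(sub) :: PRIM2(add)] | D=[(∅, ∅, ∅)]]
t=25: [S=[-1 :: 0] | E={p↦-1} | C=[p :: PRIM2(sub) :: PRIM2(add)] | D=[(∅, ∅, ∅)]]
t=26: [S=[-1 :: -1 :: 0] | E={p↦-1} | C=[PRIM2(sub) :: PRIM2(add)] | D=[(∅, ∅, ∅)]]
t=27: [S=[0 :: 0] | E={p↦-1} | C=[PRIM2(add)] | D=[(∅, ∅, ∅)]]
t=28: [S=[0] | E={p↦-1} | C=∅ | D=[(∅, ∅, ∅)]]
t=29: [S=[0] | E=∅ | C=∅ | D=∅]
→ final value 0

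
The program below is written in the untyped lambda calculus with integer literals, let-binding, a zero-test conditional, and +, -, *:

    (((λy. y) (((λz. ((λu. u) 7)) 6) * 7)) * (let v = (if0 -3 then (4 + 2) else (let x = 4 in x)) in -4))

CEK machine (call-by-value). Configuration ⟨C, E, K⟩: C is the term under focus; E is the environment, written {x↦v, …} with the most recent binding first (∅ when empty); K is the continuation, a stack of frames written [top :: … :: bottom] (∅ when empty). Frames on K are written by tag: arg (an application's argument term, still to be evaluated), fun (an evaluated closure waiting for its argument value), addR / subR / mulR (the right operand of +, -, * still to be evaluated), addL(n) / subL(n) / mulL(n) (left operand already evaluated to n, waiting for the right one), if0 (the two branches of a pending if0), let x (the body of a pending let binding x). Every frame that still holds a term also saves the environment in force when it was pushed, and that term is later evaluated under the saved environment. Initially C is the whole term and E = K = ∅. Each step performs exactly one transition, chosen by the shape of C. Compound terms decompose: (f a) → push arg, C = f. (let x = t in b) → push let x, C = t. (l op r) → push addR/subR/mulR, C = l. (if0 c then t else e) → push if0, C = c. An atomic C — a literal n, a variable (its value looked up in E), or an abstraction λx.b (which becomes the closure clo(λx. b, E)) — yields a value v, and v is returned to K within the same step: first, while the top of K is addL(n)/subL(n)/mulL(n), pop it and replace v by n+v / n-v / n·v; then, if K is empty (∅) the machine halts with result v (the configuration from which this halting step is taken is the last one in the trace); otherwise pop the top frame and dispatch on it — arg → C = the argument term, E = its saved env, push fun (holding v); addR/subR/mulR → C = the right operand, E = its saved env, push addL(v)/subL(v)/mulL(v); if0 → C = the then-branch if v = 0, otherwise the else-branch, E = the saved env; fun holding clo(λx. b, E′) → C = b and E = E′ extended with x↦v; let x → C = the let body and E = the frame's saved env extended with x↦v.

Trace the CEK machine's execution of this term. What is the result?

Answer: -196

Derivation:
[0] ⟨C=(((λy. y) (((λz. ((λu. u) 7)) 6) * 7)) * (let v = (if0 -3 then (4 + 2) else (let x = 4 in x)) in -4)); E=∅; K=∅⟩
[1] ⟨C=((λy. y) (((λz. ((λu. u) 7)) 6) * 7)); E=∅; K=[mulR]⟩
[2] ⟨C=(λy. y); E=∅; K=[arg :: mulR]⟩
[3] ⟨C=(((λz. ((λu. u) 7)) 6) * 7); E=∅; K=[fun :: mulR]⟩
[4] ⟨C=((λz. ((λu. u) 7)) 6); E=∅; K=[mulR :: fun :: mulR]⟩
[5] ⟨C=(λz. ((λu. u) 7)); E=∅; K=[arg :: mulR :: fun :: mulR]⟩
[6] ⟨C=6; E=∅; K=[fun :: mulR :: fun :: mulR]⟩
[7] ⟨C=((λu. u) 7); E={z↦6}; K=[mulR :: fun :: mulR]⟩
[8] ⟨C=(λu. u); E={z↦6}; K=[arg :: mulR :: fun :: mulR]⟩
[9] ⟨C=7; E={z↦6}; K=[fun :: mulR :: fun :: mulR]⟩
[10] ⟨C=u; E={u↦7, z↦6}; K=[mulR :: fun :: mulR]⟩
[11] ⟨C=7; E=∅; K=[mulL(7) :: fun :: mulR]⟩
[12] ⟨C=y; E={y↦49}; K=[mulR]⟩
[13] ⟨C=(let v = (if0 -3 then (4 + 2) else (let x = 4 in x)) in -4); E=∅; K=[mulL(49)]⟩
[14] ⟨C=(if0 -3 then (4 + 2) else (let x = 4 in x)); E=∅; K=[let v :: mulL(49)]⟩
[15] ⟨C=-3; E=∅; K=[if0 :: let v :: mulL(49)]⟩
[16] ⟨C=(let x = 4 in x); E=∅; K=[let v :: mulL(49)]⟩
[17] ⟨C=4; E=∅; K=[let x :: let v :: mulL(49)]⟩
[18] ⟨C=x; E={x↦4}; K=[let v :: mulL(49)]⟩
[19] ⟨C=-4; E={v↦4}; K=[mulL(49)]⟩
→ final value -196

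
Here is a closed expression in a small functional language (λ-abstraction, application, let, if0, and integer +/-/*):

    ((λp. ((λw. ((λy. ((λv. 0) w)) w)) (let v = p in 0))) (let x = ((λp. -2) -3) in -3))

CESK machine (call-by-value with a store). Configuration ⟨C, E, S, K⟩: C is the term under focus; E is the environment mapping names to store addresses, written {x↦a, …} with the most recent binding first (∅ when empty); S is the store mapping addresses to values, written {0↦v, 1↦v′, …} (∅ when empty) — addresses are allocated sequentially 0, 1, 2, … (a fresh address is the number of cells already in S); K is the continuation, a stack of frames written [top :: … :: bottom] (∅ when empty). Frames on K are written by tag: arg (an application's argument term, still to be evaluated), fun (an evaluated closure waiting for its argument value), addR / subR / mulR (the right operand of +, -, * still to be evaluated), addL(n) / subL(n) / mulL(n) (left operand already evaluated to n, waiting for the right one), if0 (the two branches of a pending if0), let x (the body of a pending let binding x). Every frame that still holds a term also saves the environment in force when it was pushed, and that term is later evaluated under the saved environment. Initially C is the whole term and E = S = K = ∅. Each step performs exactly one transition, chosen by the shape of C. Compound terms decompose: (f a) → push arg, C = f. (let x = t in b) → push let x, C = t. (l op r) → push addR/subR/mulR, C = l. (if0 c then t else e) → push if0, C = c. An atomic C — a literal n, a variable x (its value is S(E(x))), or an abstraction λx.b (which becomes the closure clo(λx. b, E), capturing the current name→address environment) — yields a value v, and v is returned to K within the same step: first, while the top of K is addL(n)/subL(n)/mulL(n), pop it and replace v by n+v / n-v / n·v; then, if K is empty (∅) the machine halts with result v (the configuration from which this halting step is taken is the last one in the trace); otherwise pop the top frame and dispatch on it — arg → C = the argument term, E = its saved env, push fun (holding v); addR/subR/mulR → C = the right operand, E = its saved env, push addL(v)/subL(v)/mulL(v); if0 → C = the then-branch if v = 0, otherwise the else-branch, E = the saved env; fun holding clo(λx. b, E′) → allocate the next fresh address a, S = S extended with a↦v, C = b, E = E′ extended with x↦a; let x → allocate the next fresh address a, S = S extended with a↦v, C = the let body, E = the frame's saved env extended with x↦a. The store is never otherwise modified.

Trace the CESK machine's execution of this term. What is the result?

Answer: 0

Execution trace:
0. <C=((λp. ((λw. ((λy. ((λv. 0) w)) w)) (let v = p in 0))) (let x = ((λp. -2) -3) in -3)), E=∅, S=∅, K=∅>
1. <C=(λp. ((λw. ((λy. ((λv. 0) w)) w)) (let v = p in 0))), E=∅, S=∅, K=[arg]>
2. <C=(let x = ((λp. -2) -3) in -3), E=∅, S=∅, K=[fun]>
3. <C=((λp. -2) -3), E=∅, S=∅, K=[let x :: fun]>
4. <C=(λp. -2), E=∅, S=∅, K=[arg :: let x :: fun]>
5. <C=-3, E=∅, S=∅, K=[fun :: let x :: fun]>
6. <C=-2, E={p↦0}, S={0↦-3}, K=[let x :: fun]>
7. <C=-3, E={x↦1}, S={0↦-3, 1↦-2}, K=[fun]>
8. <C=((λw. ((λy. ((λv. 0) w)) w)) (let v = p in 0)), E={p↦2}, S={0↦-3, 1↦-2, 2↦-3}, K=∅>
9. <C=(λw. ((λy. ((λv. 0) w)) w)), E={p↦2}, S={0↦-3, 1↦-2, 2↦-3}, K=[arg]>
10. <C=(let v = p in 0), E={p↦2}, S={0↦-3, 1↦-2, 2↦-3}, K=[fun]>
11. <C=p, E={p↦2}, S={0↦-3, 1↦-2, 2↦-3}, K=[let v :: fun]>
12. <C=0, E={v↦3, p↦2}, S={0↦-3, 1↦-2, 2↦-3, 3↦-3}, K=[fun]>
13. <C=((λy. ((λv. 0) w)) w), E={w↦4, p↦2}, S={0↦-3, 1↦-2, 2↦-3, 3↦-3, 4↦0}, K=∅>
14. <C=(λy. ((λv. 0) w)), E={w↦4, p↦2}, S={0↦-3, 1↦-2, 2↦-3, 3↦-3, 4↦0}, K=[arg]>
15. <C=w, E={w↦4, p↦2}, S={0↦-3, 1↦-2, 2↦-3, 3↦-3, 4↦0}, K=[fun]>
16. <C=((λv. 0) w), E={y↦5, w↦4, p↦2}, S={0↦-3, 1↦-2, 2↦-3, 3↦-3, 4↦0, 5↦0}, K=∅>
17. <C=(λv. 0), E={y↦5, w↦4, p↦2}, S={0↦-3, 1↦-2, 2↦-3, 3↦-3, 4↦0, 5↦0}, K=[arg]>
18. <C=w, E={y↦5, w↦4, p↦2}, S={0↦-3, 1↦-2, 2↦-3, 3↦-3, 4↦0, 5↦0}, K=[fun]>
19. <C=0, E={v↦6, y↦5, w↦4, p↦2}, S={0↦-3, 1↦-2, 2↦-3, 3↦-3, 4↦0, 5↦0, 6↦0}, K=∅>
→ final value 0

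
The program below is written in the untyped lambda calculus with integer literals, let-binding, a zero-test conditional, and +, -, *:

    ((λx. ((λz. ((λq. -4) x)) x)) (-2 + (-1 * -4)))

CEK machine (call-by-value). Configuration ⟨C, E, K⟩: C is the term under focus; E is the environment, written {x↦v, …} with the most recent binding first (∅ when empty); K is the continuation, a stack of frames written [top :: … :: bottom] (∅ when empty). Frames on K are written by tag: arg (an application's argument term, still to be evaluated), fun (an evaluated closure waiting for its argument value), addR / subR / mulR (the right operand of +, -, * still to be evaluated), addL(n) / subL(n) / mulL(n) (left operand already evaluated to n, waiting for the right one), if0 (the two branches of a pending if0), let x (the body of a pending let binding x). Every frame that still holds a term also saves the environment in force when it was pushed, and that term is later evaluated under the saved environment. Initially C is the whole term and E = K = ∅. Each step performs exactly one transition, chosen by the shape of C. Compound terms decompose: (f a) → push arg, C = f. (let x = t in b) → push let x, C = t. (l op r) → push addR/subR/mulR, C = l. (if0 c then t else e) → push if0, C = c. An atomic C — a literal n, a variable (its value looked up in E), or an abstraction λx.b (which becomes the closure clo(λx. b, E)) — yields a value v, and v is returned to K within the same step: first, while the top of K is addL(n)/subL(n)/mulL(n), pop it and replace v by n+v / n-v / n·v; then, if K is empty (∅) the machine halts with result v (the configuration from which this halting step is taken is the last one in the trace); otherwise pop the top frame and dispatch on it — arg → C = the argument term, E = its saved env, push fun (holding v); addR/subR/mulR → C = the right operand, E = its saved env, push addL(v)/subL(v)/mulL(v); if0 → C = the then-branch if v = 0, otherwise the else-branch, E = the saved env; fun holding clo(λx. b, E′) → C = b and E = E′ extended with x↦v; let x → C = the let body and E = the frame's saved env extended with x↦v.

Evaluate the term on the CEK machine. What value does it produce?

[0] [C=((λx. ((λz. ((λq. -4) x)) x)) (-2 + (-1 * -4))) | E=∅ | K=∅]
[1] [C=(λx. ((λz. ((λq. -4) x)) x)) | E=∅ | K=[arg]]
[2] [C=(-2 + (-1 * -4)) | E=∅ | K=[fun]]
[3] [C=-2 | E=∅ | K=[addR :: fun]]
[4] [C=(-1 * -4) | E=∅ | K=[addL(-2) :: fun]]
[5] [C=-1 | E=∅ | K=[mulR :: addL(-2) :: fun]]
[6] [C=-4 | E=∅ | K=[mulL(-1) :: addL(-2) :: fun]]
[7] [C=((λz. ((λq. -4) x)) x) | E={x↦2} | K=∅]
[8] [C=(λz. ((λq. -4) x)) | E={x↦2} | K=[arg]]
[9] [C=x | E={x↦2} | K=[fun]]
[10] [C=((λq. -4) x) | E={z↦2, x↦2} | K=∅]
[11] [C=(λq. -4) | E={z↦2, x↦2} | K=[arg]]
[12] [C=x | E={z↦2, x↦2} | K=[fun]]
[13] [C=-4 | E={q↦2, z↦2, x↦2} | K=∅]
→ final value -4

Answer: -4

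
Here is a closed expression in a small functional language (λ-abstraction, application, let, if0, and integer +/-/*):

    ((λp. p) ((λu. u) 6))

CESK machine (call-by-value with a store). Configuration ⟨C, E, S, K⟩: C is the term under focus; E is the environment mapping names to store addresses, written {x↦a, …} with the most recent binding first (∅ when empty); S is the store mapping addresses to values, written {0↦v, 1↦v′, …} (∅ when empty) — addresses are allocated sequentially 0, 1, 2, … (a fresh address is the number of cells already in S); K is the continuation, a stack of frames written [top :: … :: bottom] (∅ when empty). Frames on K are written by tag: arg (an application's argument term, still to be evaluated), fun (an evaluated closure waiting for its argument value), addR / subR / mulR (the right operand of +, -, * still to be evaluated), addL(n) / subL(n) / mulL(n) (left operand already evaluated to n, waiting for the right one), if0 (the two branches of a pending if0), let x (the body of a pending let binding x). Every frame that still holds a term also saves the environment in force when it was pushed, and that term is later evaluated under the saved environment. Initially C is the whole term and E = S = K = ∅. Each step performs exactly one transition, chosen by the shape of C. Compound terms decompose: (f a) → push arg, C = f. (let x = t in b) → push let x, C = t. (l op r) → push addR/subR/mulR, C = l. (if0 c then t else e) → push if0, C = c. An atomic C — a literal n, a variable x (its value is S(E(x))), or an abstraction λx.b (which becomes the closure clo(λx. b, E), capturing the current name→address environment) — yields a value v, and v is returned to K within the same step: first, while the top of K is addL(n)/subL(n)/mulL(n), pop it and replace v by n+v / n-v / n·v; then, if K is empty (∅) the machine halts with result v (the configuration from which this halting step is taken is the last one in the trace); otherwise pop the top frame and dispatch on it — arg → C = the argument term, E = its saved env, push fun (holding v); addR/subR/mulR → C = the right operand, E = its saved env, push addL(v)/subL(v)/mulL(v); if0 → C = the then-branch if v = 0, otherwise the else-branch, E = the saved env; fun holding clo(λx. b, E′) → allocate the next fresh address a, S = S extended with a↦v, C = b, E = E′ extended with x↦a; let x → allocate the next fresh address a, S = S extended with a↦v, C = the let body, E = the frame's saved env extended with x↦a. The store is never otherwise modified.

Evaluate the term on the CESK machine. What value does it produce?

Answer: 6

Derivation:
0. [C=((λp. p) ((λu. u) 6)) | E=∅ | S=∅ | K=∅]
1. [C=(λp. p) | E=∅ | S=∅ | K=[arg]]
2. [C=((λu. u) 6) | E=∅ | S=∅ | K=[fun]]
3. [C=(λu. u) | E=∅ | S=∅ | K=[arg :: fun]]
4. [C=6 | E=∅ | S=∅ | K=[fun :: fun]]
5. [C=u | E={u↦0} | S={0↦6} | K=[fun]]
6. [C=p | E={p↦1} | S={0↦6, 1↦6} | K=∅]
→ final value 6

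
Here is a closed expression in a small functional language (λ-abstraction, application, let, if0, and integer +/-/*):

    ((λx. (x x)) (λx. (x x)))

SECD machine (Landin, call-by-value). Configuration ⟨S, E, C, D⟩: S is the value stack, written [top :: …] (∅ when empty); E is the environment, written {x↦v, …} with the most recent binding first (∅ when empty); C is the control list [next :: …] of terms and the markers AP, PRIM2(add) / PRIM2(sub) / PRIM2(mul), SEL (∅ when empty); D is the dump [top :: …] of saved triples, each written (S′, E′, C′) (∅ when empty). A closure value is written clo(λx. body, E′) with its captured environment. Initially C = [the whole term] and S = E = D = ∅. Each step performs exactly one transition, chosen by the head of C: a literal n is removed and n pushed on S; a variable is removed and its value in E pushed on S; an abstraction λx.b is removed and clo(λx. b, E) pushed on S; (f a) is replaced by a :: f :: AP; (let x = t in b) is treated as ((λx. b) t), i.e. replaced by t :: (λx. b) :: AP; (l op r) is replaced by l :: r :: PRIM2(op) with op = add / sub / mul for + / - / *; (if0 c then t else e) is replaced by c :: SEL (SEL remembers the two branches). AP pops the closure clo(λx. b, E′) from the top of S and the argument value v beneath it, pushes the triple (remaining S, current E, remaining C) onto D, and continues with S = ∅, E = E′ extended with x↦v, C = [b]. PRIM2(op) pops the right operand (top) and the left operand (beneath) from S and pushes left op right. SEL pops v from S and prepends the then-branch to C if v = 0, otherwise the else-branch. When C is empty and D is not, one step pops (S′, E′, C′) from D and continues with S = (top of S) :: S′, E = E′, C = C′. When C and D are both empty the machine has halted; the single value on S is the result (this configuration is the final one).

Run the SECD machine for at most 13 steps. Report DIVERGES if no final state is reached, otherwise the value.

0. ⟨S=∅; E=∅; C=[((λx. (x x)) (λx. (x x)))]; D=∅⟩
1. ⟨S=∅; E=∅; C=[(λx. (x x)) :: (λx. (x x)) :: AP]; D=∅⟩
2. ⟨S=[clo(λx. (x x), ∅)]; E=∅; C=[(λx. (x x)) :: AP]; D=∅⟩
3. ⟨S=[clo(λx. (x x), ∅) :: clo(λx. (x x), ∅)]; E=∅; C=[AP]; D=∅⟩
4. ⟨S=∅; E={x↦clo(λx. (x x), ∅)}; C=[(x x)]; D=[(∅, ∅, ∅)]⟩
5. ⟨S=∅; E={x↦clo(λx. (x x), ∅)}; C=[x :: x :: AP]; D=[(∅, ∅, ∅)]⟩
6. ⟨S=[clo(λx. (x x), ∅)]; E={x↦clo(λx. (x x), ∅)}; C=[x :: AP]; D=[(∅, ∅, ∅)]⟩
7. ⟨S=[clo(λx. (x x), ∅) :: clo(λx. (x x), ∅)]; E={x↦clo(λx. (x x), ∅)}; C=[AP]; D=[(∅, ∅, ∅)]⟩
8. ⟨S=∅; E={x↦clo(λx. (x x), ∅)}; C=[(x x)]; D=[(∅, {x↦clo(λx. (x x), ∅)}, ∅) :: (∅, ∅, ∅)]⟩
9. ⟨S=∅; E={x↦clo(λx. (x x), ∅)}; C=[x :: x :: AP]; D=[(∅, {x↦clo(λx. (x x), ∅)}, ∅) :: (∅, ∅, ∅)]⟩
10. ⟨S=[clo(λx. (x x), ∅)]; E={x↦clo(λx. (x x), ∅)}; C=[x :: AP]; D=[(∅, {x↦clo(λx. (x x), ∅)}, ∅) :: (∅, ∅, ∅)]⟩
11. ⟨S=[clo(λx. (x x), ∅) :: clo(λx. (x x), ∅)]; E={x↦clo(λx. (x x), ∅)}; C=[AP]; D=[(∅, {x↦clo(λx. (x x), ∅)}, ∅) :: (∅, ∅, ∅)]⟩
12. ⟨S=∅; E={x↦clo(λx. (x x), ∅)}; C=[(x x)]; D=[(∅, {x↦clo(λx. (x x), ∅)}, ∅) :: (∅, {x↦clo(λx. (x x), ∅)}, ∅) :: (∅, ∅, ∅)]⟩
13. ⟨S=∅; E={x↦clo(λx. (x x), ∅)}; C=[x :: x :: AP]; D=[(∅, {x↦clo(λx. (x x), ∅)}, ∅) :: (∅, {x↦clo(λx. (x x), ∅)}, ∅) :: (∅, ∅, ∅)]⟩
→ 13 transitions taken and the configuration is still not final: no result within 13 steps

Answer: DIVERGES (no final state within 13 steps)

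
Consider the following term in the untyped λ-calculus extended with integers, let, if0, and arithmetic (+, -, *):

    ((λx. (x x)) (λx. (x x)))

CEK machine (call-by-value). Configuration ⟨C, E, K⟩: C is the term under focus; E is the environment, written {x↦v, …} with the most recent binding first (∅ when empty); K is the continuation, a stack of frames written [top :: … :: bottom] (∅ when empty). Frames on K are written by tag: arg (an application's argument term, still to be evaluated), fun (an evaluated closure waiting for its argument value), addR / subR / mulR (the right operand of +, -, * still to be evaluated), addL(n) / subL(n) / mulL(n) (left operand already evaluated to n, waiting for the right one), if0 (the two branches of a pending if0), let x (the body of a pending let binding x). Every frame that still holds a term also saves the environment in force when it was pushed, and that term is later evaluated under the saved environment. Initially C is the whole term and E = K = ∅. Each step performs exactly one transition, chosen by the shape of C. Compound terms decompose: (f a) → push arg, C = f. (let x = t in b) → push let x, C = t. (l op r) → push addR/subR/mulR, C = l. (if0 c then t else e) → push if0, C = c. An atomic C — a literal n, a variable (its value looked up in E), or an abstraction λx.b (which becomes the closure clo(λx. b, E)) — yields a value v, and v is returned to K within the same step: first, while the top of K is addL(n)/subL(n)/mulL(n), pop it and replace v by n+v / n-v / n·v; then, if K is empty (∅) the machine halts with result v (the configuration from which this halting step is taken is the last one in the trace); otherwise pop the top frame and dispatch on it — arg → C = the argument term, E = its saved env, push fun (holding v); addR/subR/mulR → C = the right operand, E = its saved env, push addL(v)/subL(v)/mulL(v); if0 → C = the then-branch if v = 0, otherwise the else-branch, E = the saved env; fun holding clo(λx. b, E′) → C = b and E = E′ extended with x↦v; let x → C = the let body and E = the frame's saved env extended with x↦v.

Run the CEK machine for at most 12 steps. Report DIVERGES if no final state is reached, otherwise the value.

0. ⟨C=((λx. (x x)) (λx. (x x))); E=∅; K=∅⟩
1. ⟨C=(λx. (x x)); E=∅; K=[arg]⟩
2. ⟨C=(λx. (x x)); E=∅; K=[fun]⟩
3. ⟨C=(x x); E={x↦clo(λx. (x x), ∅)}; K=∅⟩
4. ⟨C=x; E={x↦clo(λx. (x x), ∅)}; K=[arg]⟩
5. ⟨C=x; E={x↦clo(λx. (x x), ∅)}; K=[fun]⟩
… configuration repeats with period 3 (steps 3–5 recur indefinitely) …

Answer: DIVERGES (no final state within 12 steps)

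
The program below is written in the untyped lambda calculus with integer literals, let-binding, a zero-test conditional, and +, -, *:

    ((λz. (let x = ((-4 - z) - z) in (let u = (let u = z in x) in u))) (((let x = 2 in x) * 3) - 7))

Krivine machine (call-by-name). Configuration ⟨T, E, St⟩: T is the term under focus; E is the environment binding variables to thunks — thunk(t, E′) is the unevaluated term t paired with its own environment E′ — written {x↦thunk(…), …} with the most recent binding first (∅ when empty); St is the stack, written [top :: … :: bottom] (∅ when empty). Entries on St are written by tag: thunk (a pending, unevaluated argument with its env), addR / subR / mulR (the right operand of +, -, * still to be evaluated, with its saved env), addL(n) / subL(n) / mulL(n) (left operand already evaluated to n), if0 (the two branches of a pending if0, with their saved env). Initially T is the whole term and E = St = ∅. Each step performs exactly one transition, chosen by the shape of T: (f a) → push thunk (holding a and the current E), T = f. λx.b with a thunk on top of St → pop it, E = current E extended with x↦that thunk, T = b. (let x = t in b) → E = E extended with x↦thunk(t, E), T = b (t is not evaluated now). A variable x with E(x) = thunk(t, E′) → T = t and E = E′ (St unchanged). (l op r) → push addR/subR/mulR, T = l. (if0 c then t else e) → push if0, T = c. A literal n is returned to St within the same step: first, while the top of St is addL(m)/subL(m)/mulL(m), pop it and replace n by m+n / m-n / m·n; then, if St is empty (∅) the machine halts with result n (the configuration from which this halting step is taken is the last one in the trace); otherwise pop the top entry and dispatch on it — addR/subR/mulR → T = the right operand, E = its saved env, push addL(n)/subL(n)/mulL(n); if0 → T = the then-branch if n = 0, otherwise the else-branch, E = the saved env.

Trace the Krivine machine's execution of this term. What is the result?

0. [T=((λz. (let x = ((-4 - z) - z) in (let u = (let u = z in x) in u))) (((let x = 2 in x) * 3) - 7)) | E=∅ | St=∅]
1. [T=(λz. (let x = ((-4 - z) - z) in (let u = (let u = z in x) in u))) | E=∅ | St=[thunk]]
2. [T=(let x = ((-4 - z) - z) in (let u = (let u = z in x) in u)) | E={z↦thunk((((let x = 2 in x) * 3) - 7), ∅)} | St=∅]
3. [T=(let u = (let u = z in x) in u) | E={x↦thunk(((-4 - z) - z), {z↦thunk((((let x = 2 in x) * 3) - 7), ∅)}), z↦thunk((((let x = 2 in x) * 3) - 7), ∅)} | St=∅]
4. [T=u | E={u↦thunk((let u = z in x), {x↦thunk(((-4 - z) - z), {z↦thunk((((let x = 2 in x) * 3) - 7), ∅)}), z↦thunk((((let x = 2 in x) * 3) - 7), ∅)}), x↦thunk(((-4 - z) - z), {z↦thunk((((let x = 2 in x) * 3) - 7), ∅)}), z↦thunk((((let x = 2 in x) * 3) - 7), ∅)} | St=∅]
5. [T=(let u = z in x) | E={x↦thunk(((-4 - z) - z), {z↦thunk((((let x = 2 in x) * 3) - 7), ∅)}), z↦thunk((((let x = 2 in x) * 3) - 7), ∅)} | St=∅]
6. [T=x | E={u↦thunk(z, {x↦thunk(((-4 - z) - z), {z↦thunk((((let x = 2 in x) * 3) - 7), ∅)}), z↦thunk((((let x = 2 in x) * 3) - 7), ∅)}), x↦thunk(((-4 - z) - z), {z↦thunk((((let x = 2 in x) * 3) - 7), ∅)}), z↦thunk((((let x = 2 in x) * 3) - 7), ∅)} | St=∅]
7. [T=((-4 - z) - z) | E={z↦thunk((((let x = 2 in x) * 3) - 7), ∅)} | St=∅]
8. [T=(-4 - z) | E={z↦thunk((((let x = 2 in x) * 3) - 7), ∅)} | St=[subR]]
9. [T=-4 | E={z↦thunk((((let x = 2 in x) * 3) - 7), ∅)} | St=[subR :: subR]]
10. [T=z | E={z↦thunk((((let x = 2 in x) * 3) - 7), ∅)} | St=[subL(-4) :: subR]]
11. [T=(((let x = 2 in x) * 3) - 7) | E=∅ | St=[subL(-4) :: subR]]
12. [T=((let x = 2 in x) * 3) | E=∅ | St=[subR :: subL(-4) :: subR]]
13. [T=(let x = 2 in x) | E=∅ | St=[mulR :: subR :: subL(-4) :: subR]]
14. [T=x | E={x↦thunk(2, ∅)} | St=[mulR :: subR :: subL(-4) :: subR]]
15. [T=2 | E=∅ | St=[mulR :: subR :: subL(-4) :: subR]]
16. [T=3 | E=∅ | St=[mulL(2) :: subR :: subL(-4) :: subR]]
17. [T=7 | E=∅ | St=[subL(6) :: subL(-4) :: subR]]
18. [T=z | E={z↦thunk((((let x = 2 in x) * 3) - 7), ∅)} | St=[subL(-3)]]
19. [T=(((let x = 2 in x) * 3) - 7) | E=∅ | St=[subL(-3)]]
20. [T=((let x = 2 in x) * 3) | E=∅ | St=[subR :: subL(-3)]]
21. [T=(let x = 2 in x) | E=∅ | St=[mulR :: subR :: subL(-3)]]
22. [T=x | E={x↦thunk(2, ∅)} | St=[mulR :: subR :: subL(-3)]]
23. [T=2 | E=∅ | St=[mulR :: subR :: subL(-3)]]
24. [T=3 | E=∅ | St=[mulL(2) :: subR :: subL(-3)]]
25. [T=7 | E=∅ | St=[subL(6) :: subL(-3)]]
→ final value -2

Answer: -2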